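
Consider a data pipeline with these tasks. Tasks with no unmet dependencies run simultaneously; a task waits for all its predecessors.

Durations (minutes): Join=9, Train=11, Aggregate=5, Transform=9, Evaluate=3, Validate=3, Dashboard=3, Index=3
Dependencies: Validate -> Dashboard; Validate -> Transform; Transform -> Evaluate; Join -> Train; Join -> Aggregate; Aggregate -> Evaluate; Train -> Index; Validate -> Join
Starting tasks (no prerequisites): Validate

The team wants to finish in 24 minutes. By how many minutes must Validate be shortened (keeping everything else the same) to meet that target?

Current finish: 26 minutes; target: 24.
Validate is on every critical path, so each minute cut from Validate cuts the finish by one (this holds down to a finish of 24).
Need 26 − 24 = 2 minutes off Validate → Validate becomes 1 minute, finish becomes 24.

2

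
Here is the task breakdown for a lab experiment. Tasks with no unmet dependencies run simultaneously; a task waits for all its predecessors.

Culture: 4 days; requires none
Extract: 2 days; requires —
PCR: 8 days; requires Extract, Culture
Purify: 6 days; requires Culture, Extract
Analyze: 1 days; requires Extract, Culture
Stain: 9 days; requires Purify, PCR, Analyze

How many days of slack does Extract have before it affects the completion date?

2

Critical path: Culture→PCR→Stain = 4+8+9 = 21, so the finish is 21 days.
The longest chain containing Extract totals 19 days.
Float = 21 − 19 = 2.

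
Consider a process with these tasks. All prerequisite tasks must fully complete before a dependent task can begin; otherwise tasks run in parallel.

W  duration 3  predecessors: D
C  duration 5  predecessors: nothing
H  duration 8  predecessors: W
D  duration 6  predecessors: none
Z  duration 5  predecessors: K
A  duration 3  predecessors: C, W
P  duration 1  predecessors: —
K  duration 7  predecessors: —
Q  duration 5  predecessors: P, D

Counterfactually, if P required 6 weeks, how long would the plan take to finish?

The binding path is D→W→H = 6+3+8 = 17; finish at 17 weeks.
P has 11 weeks of float (longest path through it is 6).
No other chain overtakes it, so the finish is 17 weeks.

17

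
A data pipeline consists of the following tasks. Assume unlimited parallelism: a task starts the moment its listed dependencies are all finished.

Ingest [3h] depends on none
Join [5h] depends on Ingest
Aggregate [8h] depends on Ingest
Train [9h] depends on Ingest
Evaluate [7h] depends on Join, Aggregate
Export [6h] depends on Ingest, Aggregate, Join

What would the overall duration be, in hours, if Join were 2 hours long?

Critical path before the change: Ingest→Aggregate→Evaluate = 3+8+7 = 18 giving 18 hours.
Join has 3 hours of float (longest path through it is 15).
No other chain overtakes it, so the finish is 18 hours.

18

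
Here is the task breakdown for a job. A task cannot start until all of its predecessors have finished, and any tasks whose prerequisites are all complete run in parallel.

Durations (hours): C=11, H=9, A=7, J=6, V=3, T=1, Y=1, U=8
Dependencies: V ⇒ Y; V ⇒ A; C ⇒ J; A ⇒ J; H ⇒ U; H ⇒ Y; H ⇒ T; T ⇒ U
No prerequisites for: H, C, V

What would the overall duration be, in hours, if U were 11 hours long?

Critical path before the change: H→T→U = 9+1+8 = 18 giving 18 hours.
U lies on that path, so at 11 hours the path becomes 21 hours.
That remains the longest chain; total 21 hours.

21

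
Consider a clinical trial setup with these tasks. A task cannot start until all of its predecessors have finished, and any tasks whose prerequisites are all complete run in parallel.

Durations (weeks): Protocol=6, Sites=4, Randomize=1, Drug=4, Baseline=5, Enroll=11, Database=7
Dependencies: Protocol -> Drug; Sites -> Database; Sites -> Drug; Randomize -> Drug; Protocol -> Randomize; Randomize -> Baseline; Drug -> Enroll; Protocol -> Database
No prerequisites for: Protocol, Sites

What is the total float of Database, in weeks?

Protocol→Randomize→Drug→Enroll = 6+1+4+11 = 22 sets the makespan at 22 weeks.
The longest chain containing Database totals 13 weeks.
Slack of Database = 15 − 6 = 9 weeks.

9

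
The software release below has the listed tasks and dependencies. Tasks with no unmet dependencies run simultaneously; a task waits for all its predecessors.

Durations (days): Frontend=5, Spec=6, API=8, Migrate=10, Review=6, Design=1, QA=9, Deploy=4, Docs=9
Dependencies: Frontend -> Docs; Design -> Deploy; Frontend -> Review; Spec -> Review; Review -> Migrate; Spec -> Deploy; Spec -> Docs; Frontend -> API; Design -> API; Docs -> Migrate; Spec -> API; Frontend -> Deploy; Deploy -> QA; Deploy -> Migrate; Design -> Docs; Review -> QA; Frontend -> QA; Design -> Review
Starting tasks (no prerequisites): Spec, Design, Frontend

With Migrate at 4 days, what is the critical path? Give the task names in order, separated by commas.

Baseline: Spec→Docs→Migrate = 6+9+10 = 25 → 25 days.
Migrate is on the critical path; changing it to 4 makes that path 19 days.
The binding chain switches to Spec→Review→QA = 6+6+9 = 21; finish 21 days.

Spec, Review, QA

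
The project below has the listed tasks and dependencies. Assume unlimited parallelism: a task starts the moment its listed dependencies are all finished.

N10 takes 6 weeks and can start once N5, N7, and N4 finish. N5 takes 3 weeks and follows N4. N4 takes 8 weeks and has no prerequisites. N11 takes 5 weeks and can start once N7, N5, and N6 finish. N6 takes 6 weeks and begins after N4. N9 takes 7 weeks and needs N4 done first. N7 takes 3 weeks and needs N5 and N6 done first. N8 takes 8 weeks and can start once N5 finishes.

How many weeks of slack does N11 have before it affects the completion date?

Critical path: N4→N6→N7→N10 = 8+6+3+6 = 23, so the finish is 23 weeks.
The longest chain containing N11 totals 22 weeks.
Float = 23 − 22 = 1.

1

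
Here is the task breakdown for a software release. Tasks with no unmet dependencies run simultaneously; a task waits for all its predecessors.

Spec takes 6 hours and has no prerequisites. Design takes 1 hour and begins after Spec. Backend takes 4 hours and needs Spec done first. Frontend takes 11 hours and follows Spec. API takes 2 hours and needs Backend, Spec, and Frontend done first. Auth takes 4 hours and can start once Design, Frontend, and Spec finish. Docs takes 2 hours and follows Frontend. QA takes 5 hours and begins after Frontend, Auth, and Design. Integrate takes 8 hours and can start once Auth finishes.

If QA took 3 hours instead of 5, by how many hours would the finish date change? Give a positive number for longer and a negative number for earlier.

Actual critical path: Spec→Frontend→Auth→Integrate = 6+11+4+8 = 29 ⇒ 29 hours.
The longest path through QA is only 26 hours, so QA has float 3.
No other chain overtakes it, so the finish is 29 hours.
Change in finish: 29 − 29 = +0 hours.

0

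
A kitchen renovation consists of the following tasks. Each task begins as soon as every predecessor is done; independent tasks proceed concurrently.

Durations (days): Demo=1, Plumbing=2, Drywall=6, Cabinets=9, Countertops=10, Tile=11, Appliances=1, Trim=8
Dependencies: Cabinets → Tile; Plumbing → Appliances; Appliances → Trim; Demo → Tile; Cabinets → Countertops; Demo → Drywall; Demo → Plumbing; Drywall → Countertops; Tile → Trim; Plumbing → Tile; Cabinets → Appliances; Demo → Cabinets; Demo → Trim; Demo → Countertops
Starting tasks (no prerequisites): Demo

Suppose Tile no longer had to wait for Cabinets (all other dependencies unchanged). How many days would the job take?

Original critical path: Demo→Cabinets→Tile→Trim = 1+9+11+8 = 29 ⇒ 29 days.
Without Cabinets→Tile, Tile's earliest start moves from 10 to 3.
After: Demo→Plumbing→Tile→Trim = 1+2+11+8 = 22 → 22 days.

22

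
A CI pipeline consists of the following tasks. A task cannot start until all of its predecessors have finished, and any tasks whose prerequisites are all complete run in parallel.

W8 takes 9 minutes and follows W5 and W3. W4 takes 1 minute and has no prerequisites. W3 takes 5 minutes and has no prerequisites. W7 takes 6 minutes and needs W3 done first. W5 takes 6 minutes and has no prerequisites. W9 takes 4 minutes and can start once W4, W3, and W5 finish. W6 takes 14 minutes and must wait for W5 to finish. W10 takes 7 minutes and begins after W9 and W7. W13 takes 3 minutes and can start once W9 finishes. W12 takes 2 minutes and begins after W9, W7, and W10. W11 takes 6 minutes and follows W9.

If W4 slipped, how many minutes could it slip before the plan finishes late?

6

Critical path: W3→W7→W10→W12 = 5+6+7+2 = 20, so the finish is 20 minutes.
W4 finishes as early as 1 and must finish by 7.
So W4 can slip 7 − 1 = 6 minutes.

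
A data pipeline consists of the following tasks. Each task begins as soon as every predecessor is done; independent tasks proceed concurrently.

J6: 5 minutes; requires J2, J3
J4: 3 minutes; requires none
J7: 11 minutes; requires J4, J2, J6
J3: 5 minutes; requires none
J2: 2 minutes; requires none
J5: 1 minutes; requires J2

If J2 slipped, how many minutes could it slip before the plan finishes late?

3

J3→J6→J7 = 5+5+11 = 21 sets the makespan at 21 minutes.
Longest path through J2: 18 minutes (earliest finish 2, latest finish 5).
So J2 can slip 5 − 2 = 3 minutes.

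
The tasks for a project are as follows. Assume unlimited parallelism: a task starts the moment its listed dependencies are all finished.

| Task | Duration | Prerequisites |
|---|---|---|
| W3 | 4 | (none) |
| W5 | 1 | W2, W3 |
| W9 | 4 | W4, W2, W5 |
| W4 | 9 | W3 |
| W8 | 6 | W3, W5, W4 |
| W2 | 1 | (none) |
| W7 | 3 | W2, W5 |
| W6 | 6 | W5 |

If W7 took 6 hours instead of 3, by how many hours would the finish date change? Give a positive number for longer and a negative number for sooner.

0

Critical path before the change: W3→W4→W8 = 4+9+6 = 19 giving 19 hours.
W7 is off the critical path — its longest chain is 8 hours, giving 11 of slack.
No other chain overtakes it, so the finish is 19 hours.
Change in finish: 19 − 19 = +0 hours.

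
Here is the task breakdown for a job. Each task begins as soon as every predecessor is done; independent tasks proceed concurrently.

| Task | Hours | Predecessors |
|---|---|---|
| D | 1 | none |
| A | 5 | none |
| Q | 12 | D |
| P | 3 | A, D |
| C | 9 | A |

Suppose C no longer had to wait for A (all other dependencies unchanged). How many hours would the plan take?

13

Before: longest chain A→C = 5+9 = 14, finish 14.
Without A→C, C's earliest start moves from 5 to 0.
The longest chain is now D→Q = 1+12 = 13, so the plan takes 13 hours.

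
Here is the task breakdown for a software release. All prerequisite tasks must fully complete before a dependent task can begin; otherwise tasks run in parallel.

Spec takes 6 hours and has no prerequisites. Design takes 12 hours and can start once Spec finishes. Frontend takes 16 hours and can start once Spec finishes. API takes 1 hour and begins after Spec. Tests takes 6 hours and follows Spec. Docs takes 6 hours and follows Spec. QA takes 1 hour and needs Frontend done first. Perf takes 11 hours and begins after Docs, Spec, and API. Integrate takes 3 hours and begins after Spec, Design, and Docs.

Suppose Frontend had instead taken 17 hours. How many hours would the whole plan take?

Actual critical path: Spec→Frontend→QA = 6+16+1 = 23 ⇒ 23 hours.
Frontend is on the critical path; changing it to 17 makes that path 24 hours.
That remains the longest chain; total 24 hours.

24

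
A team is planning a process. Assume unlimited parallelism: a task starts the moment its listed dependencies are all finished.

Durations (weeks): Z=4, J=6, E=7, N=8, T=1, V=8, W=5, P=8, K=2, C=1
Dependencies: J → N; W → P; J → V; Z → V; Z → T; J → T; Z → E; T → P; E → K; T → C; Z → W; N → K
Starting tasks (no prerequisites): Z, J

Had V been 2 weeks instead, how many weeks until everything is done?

Critical path before the change: Z→W→P = 4+5+8 = 17 giving 17 weeks.
The longest path through V is only 14 weeks, so V has float 3.
The critical path is still Z→W→P; finish is now 17 weeks.

17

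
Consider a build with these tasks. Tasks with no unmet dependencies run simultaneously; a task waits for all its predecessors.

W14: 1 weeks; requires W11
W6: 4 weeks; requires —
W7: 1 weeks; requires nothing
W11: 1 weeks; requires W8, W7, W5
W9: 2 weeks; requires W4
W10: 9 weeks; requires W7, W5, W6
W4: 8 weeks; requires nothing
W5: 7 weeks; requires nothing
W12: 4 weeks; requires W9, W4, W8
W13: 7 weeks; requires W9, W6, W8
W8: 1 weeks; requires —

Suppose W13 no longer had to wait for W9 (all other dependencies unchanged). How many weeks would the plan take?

Before: longest chain W4→W9→W13 = 8+2+7 = 17, finish 17.
Without W9→W13, W13's earliest start moves from 10 to 4.
The longest chain is now W5→W10 = 7+9 = 16, so the plan takes 16 weeks.

16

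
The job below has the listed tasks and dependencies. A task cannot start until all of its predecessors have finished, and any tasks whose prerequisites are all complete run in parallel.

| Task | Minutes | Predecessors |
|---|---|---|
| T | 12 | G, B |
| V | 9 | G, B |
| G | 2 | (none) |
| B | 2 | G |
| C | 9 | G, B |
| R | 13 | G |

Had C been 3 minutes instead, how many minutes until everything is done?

Baseline: G→B→T = 2+2+12 = 16 → 16 minutes.
C has 3 minutes of float (longest path through it is 13).
No other chain overtakes it, so the finish is 16 minutes.

16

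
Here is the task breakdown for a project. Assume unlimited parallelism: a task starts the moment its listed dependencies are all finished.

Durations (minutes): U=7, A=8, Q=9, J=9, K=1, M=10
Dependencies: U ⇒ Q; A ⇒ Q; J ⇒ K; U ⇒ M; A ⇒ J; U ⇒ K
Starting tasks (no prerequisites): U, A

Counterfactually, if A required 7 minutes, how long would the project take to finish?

The binding path is A→J→K = 8+9+1 = 18; finish at 18 minutes.
A lies on that path, so at 7 minutes the path becomes 17 minutes.
Now U→M = 7+10 = 17 is longest, so the finish becomes 17 minutes.

17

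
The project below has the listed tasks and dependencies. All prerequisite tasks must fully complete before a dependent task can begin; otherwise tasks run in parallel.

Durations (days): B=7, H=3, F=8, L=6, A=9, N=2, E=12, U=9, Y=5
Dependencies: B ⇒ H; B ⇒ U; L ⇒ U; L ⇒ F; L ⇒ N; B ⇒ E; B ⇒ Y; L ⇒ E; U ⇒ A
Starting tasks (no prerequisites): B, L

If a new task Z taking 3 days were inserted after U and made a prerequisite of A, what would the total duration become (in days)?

Originally the project takes 25 days.
With Z inserted, A now waits for max(U, Z).
New critical path: B→U→Z→A = 7+9+3+9 = 28 ⇒ 28 days.

28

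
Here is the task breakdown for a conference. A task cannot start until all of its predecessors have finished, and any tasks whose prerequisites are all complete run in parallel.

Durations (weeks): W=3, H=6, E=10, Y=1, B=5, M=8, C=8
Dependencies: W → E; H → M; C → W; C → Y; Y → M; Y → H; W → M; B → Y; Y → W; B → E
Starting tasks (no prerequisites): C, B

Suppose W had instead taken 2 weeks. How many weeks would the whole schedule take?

23

As given, the longest chain is C→Y→H→M = 8+1+6+8 = 23, so the finish is 23 weeks.
The longest path through W is only 22 weeks, so W has float 1.
No other chain overtakes it, so the finish is 23 weeks.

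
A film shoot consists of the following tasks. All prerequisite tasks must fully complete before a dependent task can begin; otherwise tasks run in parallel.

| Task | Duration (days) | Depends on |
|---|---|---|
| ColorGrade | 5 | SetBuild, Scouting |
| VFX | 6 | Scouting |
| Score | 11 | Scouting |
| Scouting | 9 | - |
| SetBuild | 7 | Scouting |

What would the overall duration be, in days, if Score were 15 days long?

24

Actual critical path: Scouting→SetBuild→ColorGrade = 9+7+5 = 21 ⇒ 21 days.
The longest path through Score is only 20 days, so Score has float 1.
New critical path: Scouting→Score = 9+15 = 24 ⇒ 24 days.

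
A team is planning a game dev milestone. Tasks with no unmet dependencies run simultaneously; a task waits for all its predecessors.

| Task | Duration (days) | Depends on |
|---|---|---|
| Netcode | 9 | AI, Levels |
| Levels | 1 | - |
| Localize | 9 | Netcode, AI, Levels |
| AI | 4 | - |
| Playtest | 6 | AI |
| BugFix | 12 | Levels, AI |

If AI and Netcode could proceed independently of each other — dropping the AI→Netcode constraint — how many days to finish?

19

Original critical path: AI→Netcode→Localize = 4+9+9 = 22 ⇒ 22 days.
Without AI→Netcode, Netcode's earliest start moves from 4 to 1.
After: Levels→Netcode→Localize = 1+9+9 = 19 → 19 days.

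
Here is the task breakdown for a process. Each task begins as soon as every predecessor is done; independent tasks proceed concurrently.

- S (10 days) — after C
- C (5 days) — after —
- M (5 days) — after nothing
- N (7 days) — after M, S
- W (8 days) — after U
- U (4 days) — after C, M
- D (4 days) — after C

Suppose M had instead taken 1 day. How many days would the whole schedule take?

The binding path is C→S→N = 5+10+7 = 22; finish at 22 days.
M is off the critical path — its longest chain is 17 days, giving 5 of slack.
No other chain overtakes it, so the finish is 22 days.

22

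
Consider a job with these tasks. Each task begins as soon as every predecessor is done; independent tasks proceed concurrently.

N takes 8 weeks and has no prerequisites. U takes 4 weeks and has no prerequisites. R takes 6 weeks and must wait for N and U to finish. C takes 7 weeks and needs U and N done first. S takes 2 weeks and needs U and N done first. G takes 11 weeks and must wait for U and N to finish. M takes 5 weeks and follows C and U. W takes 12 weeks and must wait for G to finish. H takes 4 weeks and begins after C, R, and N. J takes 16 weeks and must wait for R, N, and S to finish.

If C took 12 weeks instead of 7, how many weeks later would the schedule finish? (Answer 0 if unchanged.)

0

The binding path is N→G→W = 8+11+12 = 31; finish at 31 weeks.
The longest path through C is only 20 weeks, so C has float 11.
That remains the longest chain; total 31 weeks.
Change in finish: 31 − 31 = +0 weeks.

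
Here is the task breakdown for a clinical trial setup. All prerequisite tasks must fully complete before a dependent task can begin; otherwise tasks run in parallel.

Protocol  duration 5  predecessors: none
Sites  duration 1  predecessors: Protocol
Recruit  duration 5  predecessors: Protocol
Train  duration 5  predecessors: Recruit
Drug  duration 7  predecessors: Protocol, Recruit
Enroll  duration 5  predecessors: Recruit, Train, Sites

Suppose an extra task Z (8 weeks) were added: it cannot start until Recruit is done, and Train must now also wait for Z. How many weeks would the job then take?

28

Originally the job takes 20 weeks.
With Z inserted, Train now waits for max(Recruit, Z).
New critical path: Protocol→Recruit→Z→Train→Enroll = 5+5+8+5+5 = 28 ⇒ 28 weeks.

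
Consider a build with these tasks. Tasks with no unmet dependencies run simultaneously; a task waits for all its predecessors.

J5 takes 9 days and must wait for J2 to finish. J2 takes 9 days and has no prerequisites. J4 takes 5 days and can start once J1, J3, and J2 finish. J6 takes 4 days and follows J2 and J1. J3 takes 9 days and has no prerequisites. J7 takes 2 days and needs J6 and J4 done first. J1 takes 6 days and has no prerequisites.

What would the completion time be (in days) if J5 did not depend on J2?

16

With the dependency in place, J2→J5 = 9+9 = 18 sets the finish at 18 days.
Without J2→J5, J5's earliest start moves from 9 to 0.
After: J2→J4→J7 = 9+5+2 = 16 → 16 days.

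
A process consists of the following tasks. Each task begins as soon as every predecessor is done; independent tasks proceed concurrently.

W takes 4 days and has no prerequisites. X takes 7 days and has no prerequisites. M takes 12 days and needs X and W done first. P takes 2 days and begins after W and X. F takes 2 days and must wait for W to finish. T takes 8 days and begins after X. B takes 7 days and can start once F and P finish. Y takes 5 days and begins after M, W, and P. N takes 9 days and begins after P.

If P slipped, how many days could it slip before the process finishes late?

Critical path: X→M→Y = 7+12+5 = 24, so the finish is 24 days.
P finishes as early as 9 and must finish by 15.
So P can slip 15 − 9 = 6 days.

6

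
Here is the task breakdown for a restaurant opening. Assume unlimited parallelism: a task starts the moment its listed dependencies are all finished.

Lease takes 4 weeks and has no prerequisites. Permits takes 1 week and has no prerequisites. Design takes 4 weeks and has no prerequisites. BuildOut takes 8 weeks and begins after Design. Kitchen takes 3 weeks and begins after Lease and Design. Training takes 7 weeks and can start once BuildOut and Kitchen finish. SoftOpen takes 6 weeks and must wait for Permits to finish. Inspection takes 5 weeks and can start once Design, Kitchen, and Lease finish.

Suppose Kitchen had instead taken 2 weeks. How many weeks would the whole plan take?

19

The binding path is Design→BuildOut→Training = 4+8+7 = 19; finish at 19 weeks.
Kitchen has 5 weeks of float (longest path through it is 14).
That remains the longest chain; total 19 weeks.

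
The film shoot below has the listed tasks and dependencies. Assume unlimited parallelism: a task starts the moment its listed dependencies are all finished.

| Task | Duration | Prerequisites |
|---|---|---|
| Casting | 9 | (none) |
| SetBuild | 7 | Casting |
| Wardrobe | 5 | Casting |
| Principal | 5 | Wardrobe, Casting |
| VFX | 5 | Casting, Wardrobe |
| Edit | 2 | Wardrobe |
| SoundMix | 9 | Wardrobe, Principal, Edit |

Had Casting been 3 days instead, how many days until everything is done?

22

Actual critical path: Casting→Wardrobe→Principal→SoundMix = 9+5+5+9 = 28 ⇒ 28 days.
Since Casting is critical, the -6 change carries straight to that chain (now 22 days).
That remains the longest chain; total 22 days.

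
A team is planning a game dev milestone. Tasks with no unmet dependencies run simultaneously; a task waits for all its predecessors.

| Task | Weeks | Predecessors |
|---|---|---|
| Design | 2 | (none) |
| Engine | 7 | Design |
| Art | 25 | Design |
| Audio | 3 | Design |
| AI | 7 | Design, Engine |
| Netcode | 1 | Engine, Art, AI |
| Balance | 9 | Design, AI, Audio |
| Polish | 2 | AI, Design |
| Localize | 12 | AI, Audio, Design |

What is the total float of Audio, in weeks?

11

The longest chain is Design→Engine→AI→Localize = 2+7+7+12 = 28; overall finish 28 weeks.
The longest chain containing Audio totals 17 weeks.
Float = 28 − 17 = 11.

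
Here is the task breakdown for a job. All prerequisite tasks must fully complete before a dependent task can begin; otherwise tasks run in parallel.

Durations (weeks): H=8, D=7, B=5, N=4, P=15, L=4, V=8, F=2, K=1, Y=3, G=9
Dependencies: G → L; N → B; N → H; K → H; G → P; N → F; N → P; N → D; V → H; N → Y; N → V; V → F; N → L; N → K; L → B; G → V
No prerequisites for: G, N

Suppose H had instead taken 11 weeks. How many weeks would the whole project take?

28

The binding path is G→V→H = 9+8+8 = 25; finish at 25 weeks.
H lies on that path, so at 11 weeks the path becomes 28 weeks.
That remains the longest chain; total 28 weeks.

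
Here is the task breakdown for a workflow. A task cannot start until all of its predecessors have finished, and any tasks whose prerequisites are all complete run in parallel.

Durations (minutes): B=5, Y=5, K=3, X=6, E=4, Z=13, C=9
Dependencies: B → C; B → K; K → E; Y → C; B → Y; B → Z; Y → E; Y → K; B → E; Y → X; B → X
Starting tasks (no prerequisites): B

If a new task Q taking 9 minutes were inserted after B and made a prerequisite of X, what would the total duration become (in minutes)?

Originally the schedule takes 19 minutes.
With Q inserted, X now waits for max(B, Y, Q).
New critical path: B→Q→X = 5+9+6 = 20 ⇒ 20 minutes.

20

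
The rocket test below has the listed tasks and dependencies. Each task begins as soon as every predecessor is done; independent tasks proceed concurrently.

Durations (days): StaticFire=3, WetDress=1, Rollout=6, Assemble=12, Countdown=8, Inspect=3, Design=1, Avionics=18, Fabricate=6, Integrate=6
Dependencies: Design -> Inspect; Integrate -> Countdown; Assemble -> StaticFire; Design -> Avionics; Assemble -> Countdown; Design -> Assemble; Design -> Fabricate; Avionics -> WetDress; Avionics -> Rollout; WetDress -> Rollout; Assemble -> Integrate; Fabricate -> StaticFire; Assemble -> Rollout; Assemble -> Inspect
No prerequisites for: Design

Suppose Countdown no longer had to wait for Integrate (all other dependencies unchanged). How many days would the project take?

26

Before: longest chain Design→Assemble→Integrate→Countdown = 1+12+6+8 = 27, finish 27.
Without Integrate→Countdown, Countdown's earliest start moves from 19 to 13.
After: Design→Avionics→WetDress→Rollout = 1+18+1+6 = 26 → 26 days.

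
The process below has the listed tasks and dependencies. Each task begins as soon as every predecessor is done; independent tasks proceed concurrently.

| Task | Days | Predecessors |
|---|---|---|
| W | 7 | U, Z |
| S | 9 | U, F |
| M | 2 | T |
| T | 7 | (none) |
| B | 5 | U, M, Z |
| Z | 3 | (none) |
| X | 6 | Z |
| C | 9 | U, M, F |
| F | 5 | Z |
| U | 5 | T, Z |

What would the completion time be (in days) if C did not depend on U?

Before: longest chain T→U→C = 7+5+9 = 21, finish 21.
Without U→C, C's earliest start moves from 12 to 9.
The longest chain is now T→U→S = 7+5+9 = 21, so the process takes 21 days.

21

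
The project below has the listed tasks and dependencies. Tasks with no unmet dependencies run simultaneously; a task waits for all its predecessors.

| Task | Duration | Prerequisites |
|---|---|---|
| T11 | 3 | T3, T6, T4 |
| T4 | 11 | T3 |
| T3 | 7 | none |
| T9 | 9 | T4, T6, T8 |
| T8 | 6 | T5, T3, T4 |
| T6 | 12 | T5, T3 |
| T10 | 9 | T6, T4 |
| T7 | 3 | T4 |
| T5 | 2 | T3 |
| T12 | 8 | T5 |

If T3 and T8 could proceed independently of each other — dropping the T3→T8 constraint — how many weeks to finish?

33

Original critical path: T3→T4→T8→T9 = 7+11+6+9 = 33 ⇒ 33 weeks.
Dropping T3→T8 doesn't change T8's earliest start (18); another predecessor still binds.
New critical path: T3→T4→T8→T9 = 7+11+6+9 = 33 ⇒ 33 weeks.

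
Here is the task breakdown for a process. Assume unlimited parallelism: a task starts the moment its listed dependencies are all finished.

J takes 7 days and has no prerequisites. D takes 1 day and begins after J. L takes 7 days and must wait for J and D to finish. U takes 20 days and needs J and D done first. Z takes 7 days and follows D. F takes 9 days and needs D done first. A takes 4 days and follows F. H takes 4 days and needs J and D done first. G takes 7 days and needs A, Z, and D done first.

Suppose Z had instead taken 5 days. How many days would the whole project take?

28

Baseline: J→D→U = 7+1+20 = 28 → 28 days.
The longest path through Z is only 22 days, so Z has float 6.
No other chain overtakes it, so the finish is 28 days.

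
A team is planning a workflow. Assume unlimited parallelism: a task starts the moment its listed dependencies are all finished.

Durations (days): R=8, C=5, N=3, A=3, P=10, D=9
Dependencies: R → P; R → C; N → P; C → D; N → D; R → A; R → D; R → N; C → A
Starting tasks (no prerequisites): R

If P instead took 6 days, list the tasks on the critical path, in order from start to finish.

As given, the longest chain is R→C→D = 8+5+9 = 22, so the finish is 22 days.
The longest path through P is only 21 days, so P has float 1.
That remains the longest chain; total 22 days.

R, C, D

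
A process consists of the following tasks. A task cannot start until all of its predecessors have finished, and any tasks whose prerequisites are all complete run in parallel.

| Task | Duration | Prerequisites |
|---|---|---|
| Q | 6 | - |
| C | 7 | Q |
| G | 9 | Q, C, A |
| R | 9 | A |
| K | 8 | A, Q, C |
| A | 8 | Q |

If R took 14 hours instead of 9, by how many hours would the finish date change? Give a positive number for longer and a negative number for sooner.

As given, the longest chain is Q→A→R = 6+8+9 = 23, so the finish is 23 hours.
R lies on that path, so at 14 hours the path becomes 28 hours.
That remains the longest chain; total 28 hours.
Change in finish: 28 − 23 = +5 hours.

5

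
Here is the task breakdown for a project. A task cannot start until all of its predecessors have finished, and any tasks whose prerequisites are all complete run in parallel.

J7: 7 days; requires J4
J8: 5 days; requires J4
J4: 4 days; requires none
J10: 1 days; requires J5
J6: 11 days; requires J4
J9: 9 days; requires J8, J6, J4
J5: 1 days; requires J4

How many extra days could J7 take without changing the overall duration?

J4→J6→J9 = 4+11+9 = 24 sets the makespan at 24 days.
Longest path through J7: 11 days (earliest finish 11, latest finish 24).
Float = 24 − 11 = 13.

13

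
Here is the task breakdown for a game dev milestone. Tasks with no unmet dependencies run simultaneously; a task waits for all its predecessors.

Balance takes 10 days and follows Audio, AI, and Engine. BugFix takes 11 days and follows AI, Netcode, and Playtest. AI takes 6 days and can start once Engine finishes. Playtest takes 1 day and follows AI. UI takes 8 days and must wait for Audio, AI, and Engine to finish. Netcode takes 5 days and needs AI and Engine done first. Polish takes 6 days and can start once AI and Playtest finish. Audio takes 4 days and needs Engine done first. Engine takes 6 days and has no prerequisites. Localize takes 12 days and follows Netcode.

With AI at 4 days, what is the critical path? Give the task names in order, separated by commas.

Baseline: Engine→AI→Netcode→Localize = 6+6+5+12 = 29 → 29 days.
Since AI is critical, the -2 change carries straight to that chain (now 27 days).
That remains the longest chain; total 27 days.

Engine, AI, Netcode, Localize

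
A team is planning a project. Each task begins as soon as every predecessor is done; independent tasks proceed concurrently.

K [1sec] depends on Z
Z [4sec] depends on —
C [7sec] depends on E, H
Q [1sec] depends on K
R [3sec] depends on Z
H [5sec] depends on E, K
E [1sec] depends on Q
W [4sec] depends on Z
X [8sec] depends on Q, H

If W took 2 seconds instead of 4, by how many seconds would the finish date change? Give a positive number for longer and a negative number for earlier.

The binding path is Z→K→Q→E→H→X = 4+1+1+1+5+8 = 20; finish at 20 seconds.
W has 12 seconds of float (longest path through it is 8).
The critical path is still Z→K→Q→E→H→X; finish is now 20 seconds.
Change in finish: 20 − 20 = +0 seconds.

0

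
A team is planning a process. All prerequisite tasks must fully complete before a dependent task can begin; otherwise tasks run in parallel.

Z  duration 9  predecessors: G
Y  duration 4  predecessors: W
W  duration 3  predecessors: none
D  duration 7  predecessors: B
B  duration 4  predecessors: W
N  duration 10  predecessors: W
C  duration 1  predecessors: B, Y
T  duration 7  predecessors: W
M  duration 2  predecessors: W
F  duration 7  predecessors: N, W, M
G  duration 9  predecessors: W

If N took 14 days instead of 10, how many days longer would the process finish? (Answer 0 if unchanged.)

Baseline: W→G→Z = 3+9+9 = 21 → 21 days.
The longest path through N is only 20 days, so N has float 1.
Now W→N→F = 3+14+7 = 24 is longest, so the finish becomes 24 days.
Change in finish: 24 − 21 = +3 days.

3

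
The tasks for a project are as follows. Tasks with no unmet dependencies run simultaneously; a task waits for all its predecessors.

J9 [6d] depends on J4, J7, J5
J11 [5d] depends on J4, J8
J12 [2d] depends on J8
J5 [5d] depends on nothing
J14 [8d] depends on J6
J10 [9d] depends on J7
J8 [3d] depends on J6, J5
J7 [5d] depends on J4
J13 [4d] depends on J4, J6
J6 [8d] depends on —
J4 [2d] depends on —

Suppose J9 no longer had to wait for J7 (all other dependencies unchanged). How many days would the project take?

With the dependency in place, J4→J7→J10 = 2+5+9 = 16 sets the finish at 16 days.
Without J7→J9, J9's earliest start moves from 7 to 5.
New critical path: J4→J7→J10 = 2+5+9 = 16 ⇒ 16 days.

16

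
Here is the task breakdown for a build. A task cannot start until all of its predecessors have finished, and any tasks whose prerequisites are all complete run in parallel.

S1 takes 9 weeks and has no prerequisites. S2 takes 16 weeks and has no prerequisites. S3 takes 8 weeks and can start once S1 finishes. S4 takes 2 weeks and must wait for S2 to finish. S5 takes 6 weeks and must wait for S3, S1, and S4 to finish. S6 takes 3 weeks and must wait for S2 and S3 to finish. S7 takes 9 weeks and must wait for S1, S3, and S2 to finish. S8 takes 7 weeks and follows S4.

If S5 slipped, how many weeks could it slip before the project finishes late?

S1→S3→S7 = 9+8+9 = 26 sets the makespan at 26 weeks.
Longest path through S5: 24 weeks (earliest finish 24, latest finish 26).
So S5 can slip 26 − 24 = 2 weeks.

2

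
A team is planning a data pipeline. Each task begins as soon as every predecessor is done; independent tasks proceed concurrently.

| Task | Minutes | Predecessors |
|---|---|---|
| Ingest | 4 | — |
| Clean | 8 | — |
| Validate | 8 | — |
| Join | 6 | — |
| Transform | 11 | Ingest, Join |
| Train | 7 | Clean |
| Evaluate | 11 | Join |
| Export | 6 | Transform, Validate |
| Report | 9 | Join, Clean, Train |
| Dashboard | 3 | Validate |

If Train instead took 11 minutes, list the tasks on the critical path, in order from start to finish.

Actual critical path: Clean→Train→Report = 8+7+9 = 24 ⇒ 24 minutes.
Since Train is critical, the +4 change carries straight to that chain (now 28 minutes).
That remains the longest chain; total 28 minutes.

Clean, Train, Report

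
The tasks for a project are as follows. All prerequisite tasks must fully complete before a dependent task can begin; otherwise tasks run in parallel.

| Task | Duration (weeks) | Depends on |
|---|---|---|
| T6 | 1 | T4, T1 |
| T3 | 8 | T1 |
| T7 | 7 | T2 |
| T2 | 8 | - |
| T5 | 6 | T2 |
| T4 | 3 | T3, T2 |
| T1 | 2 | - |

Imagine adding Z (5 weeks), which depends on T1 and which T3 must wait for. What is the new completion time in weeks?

19

Originally the plan takes 15 weeks.
With Z inserted, T3 now waits for max(T1, Z).
New critical path: T1→Z→T3→T4→T6 = 2+5+8+3+1 = 19 ⇒ 19 weeks.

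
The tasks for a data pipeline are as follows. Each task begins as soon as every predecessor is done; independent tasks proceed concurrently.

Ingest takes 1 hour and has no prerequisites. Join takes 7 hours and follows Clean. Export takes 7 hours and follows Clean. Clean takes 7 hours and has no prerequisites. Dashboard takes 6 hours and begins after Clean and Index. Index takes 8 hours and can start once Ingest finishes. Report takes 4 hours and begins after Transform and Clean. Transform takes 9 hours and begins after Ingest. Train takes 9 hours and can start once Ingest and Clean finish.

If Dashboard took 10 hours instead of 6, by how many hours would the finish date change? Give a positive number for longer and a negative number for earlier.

As given, the longest chain is Clean→Train = 7+9 = 16, so the finish is 16 hours.
The longest path through Dashboard is only 15 hours, so Dashboard has float 1.
Now Ingest→Index→Dashboard = 1+8+10 = 19 is longest, so the finish becomes 19 hours.
Change in finish: 19 − 16 = +3 hours.

3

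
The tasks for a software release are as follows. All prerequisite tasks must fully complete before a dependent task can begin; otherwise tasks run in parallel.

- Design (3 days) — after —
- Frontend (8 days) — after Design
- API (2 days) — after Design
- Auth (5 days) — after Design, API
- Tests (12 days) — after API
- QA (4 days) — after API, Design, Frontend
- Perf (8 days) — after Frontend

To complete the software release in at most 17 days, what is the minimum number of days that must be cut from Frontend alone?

2

Current finish: 19 days; target: 17.
Frontend is on every critical path, so each day cut from Frontend cuts the finish by one (this holds down to a finish of 17).
Need 19 − 17 = 2 days off Frontend → Frontend becomes 6 days, finish becomes 17.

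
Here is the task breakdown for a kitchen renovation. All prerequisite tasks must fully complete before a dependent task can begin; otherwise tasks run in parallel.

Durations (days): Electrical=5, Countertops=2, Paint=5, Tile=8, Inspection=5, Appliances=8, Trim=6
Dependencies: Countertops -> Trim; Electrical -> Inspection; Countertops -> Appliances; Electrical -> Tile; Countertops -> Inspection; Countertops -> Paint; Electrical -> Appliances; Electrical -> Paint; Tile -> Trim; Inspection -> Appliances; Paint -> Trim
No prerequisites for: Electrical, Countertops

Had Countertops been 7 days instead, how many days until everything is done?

20

As given, the longest chain is Electrical→Tile→Trim = 5+8+6 = 19, so the finish is 19 days.
The longest path through Countertops is only 15 days, so Countertops has float 4.
The binding chain switches to Countertops→Inspection→Appliances = 7+5+8 = 20; finish 20 days.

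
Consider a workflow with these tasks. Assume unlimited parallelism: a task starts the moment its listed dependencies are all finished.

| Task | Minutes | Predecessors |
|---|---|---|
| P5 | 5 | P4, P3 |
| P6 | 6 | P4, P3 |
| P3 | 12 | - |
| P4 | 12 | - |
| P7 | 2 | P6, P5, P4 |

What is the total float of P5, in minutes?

Critical path: P3→P6→P7 = 12+6+2 = 20, so the finish is 20 minutes.
Longest path through P5: 19 minutes (earliest finish 17, latest finish 18).
Float = 20 − 19 = 1.

1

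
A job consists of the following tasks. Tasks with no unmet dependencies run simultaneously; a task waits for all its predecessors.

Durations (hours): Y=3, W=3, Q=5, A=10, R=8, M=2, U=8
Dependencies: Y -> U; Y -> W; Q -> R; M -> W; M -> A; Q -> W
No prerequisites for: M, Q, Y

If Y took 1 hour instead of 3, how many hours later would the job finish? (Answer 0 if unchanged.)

Critical path before the change: Q→R = 5+8 = 13 giving 13 hours.
The longest path through Y is only 11 hours, so Y has float 2.
No other chain overtakes it, so the finish is 13 hours.
Change in finish: 13 − 13 = +0 hours.

0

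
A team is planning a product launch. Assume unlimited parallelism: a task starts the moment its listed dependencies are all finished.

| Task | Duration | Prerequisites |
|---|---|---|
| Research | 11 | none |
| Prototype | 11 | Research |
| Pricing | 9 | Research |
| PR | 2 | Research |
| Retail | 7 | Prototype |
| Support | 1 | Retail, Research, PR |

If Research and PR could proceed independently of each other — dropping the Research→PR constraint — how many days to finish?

30

Original critical path: Research→Prototype→Retail→Support = 11+11+7+1 = 30 ⇒ 30 days.
Without Research→PR, PR's earliest start moves from 11 to 0.
After: Research→Prototype→Retail→Support = 11+11+7+1 = 30 → 30 days.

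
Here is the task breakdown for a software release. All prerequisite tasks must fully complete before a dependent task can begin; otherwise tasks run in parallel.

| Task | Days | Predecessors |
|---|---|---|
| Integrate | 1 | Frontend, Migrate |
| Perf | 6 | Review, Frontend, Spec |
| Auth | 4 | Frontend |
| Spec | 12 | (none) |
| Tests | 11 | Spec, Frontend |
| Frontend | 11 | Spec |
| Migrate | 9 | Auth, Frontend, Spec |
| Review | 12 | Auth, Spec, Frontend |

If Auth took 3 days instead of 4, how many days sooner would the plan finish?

1

Critical path before the change: Spec→Frontend→Auth→Review→Perf = 12+11+4+12+6 = 45 giving 45 days.
Since Auth is critical, the -1 change carries straight to that chain (now 44 days).
The critical path is still Spec→Frontend→Auth→Review→Perf; finish is now 44 days.
Change in finish: 44 − 45 = -1 days.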